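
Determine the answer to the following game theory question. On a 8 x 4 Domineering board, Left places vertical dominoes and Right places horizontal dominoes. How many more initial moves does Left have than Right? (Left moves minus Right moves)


Board is 8 x 4 (rows x cols).
Left (vertical) placements: (rows-1) * cols = 7 * 4 = 28
Right (horizontal) placements: rows * (cols-1) = 8 * 3 = 24
Advantage = Left - Right = 28 - 24 = 4

4


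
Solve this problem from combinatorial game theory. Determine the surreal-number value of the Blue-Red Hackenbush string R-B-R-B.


Edges (from ground): R-B-R-B
By Berlekamp's sign-expansion rule, a Blue-Red Hackenbush stalk has the value of the surreal number whose sign sequence is the edge sequence with B -> + and R -> -.
Sign sequence: -+-+
Trace the sign expansion in the surreal number tree, starting from 0:
Edge 1: R (sign -) -> bounds (-inf, 0), value = -1
Edge 2: B (sign +) -> bounds (-1, 0), value = -1/2
Edge 3: R (sign -) -> bounds (-1, -1/2), value = -3/4
Edge 4: B (sign +) -> bounds (-3/4, -1/2), value = -5/8
Game value = -5/8

-5/8


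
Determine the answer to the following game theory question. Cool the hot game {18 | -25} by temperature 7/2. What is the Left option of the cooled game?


Original game: {18 | -25} (a switch {a | b} with a > b).
Cooling by t (for t below the temperature (a - b)/2 = 43/2) taxes each move by t: {a | b} cooled by t is {a - t | b + t}.
Cooling amount: t = 7/2
Cooled Left option: 18 - 7/2 = 29/2
Cooled Right option: -25 + 7/2 = -43/2
Cooled game: {29/2 | -43/2}
Left option = 29/2

29/2


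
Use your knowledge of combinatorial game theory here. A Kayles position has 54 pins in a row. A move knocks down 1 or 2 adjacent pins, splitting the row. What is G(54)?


Kayles: a move removes 1 or 2 adjacent pins from a contiguous row.
Removing pins from a row of k leaves two independent rows (a, b) with a + b = k - 1 (one pin) or a + b = k - 2 (two pins); an end removal gives a = 0.
By Sprague-Grundy, G(k) = mex{ G(a) XOR G(b) } over all these splits. G(0) = 0.
G(1): splits (0,0):0^0=0 -> mex({0}) = 1
G(2): splits (0,1):0^1=1 (0,0):0^0=0 -> mex({0, 1}) = 2
G(3): splits (0,2):0^2=2 (1,1):1^1=0 (0,1):0^1=1 -> mex({0, 1, 2}) = 3
G(4): splits (0,3):0^3=3 (1,2):1^2=3 (0,2):0^2=2 (1,1):1^1=0 -> mex({0, 2, 3}) = 1
G(5): splits (0,4):0^1=1 (1,3):1^3=2 (2,2):2^2=0 (0,3):0^3=3 (1,2):1^2=3 -> mex({0, 1, 2, 3}) = 4
G(6) = mex({0, 1, 2, 4}) = 3
G(7) = mex({0, 1, 3, 4, 5}) = 2
G(8) = mex({0, 2, 3, 5, 6}) = 1
G(9) = mex({0, 1, 2, 3, 6, 7}) = 4
G(10) = mex({0, 1, 3, 4, 5, 7}) = 2
G(11) = mex({0, 1, 2, 3, 4, 5}) = 6
G(12) = mex({0, 1, 2, 3, 5, 6, 7}) = 4
G(13) = mex({0, 2, 3, 4, 6, 7}) = 1
G(14) = mex({0, 1, 4, 5, 6, 7}) = 2
G(15) = mex({0, 1, 2, 3, 4, 5, 6}) = 7
G(16) = mex({0, 2, 3, 5, 6, 7}) = 1
G(17) = mex({0, 1, 2, 3, 5, 6, 7}) = 4
G(18) = mex({0, 1, 2, 4, 5, 6}) = 3
G(19) = mex({0, 1, 3, 4, 5, 7}) = 2
G(20) = mex({0, 2, 3, 4, 5, 6, 7}) = 1
G(21) = mex({0, 1, 2, 3, 5, 6, 7}) = 4
G(22) = mex({0, 1, 2, 3, 4, 5, 7}) = 6
G(23) = mex({0, 1, 2, 3, 4, 5, 6}) = 7
G(24) = mex({0, 1, 2, 3, 5, 6, 7}) = 4
G(25) = mex({0, 2, 3, 4, 6, 7}) = 1
G(26) = mex({0, 1, 3, 4, 5, 6, 7}) = 2
G(27) = mex({0, 1, 2, 3, 4, 5, 6, 7}) = 8
G(28) = mex({0, 1, 2, 3, 4, 6, 7, 8}) = 5
G(29) = mex({0, 1, 2, 3, 5, 6, 7, 8, 9}) = 4
G(30) = mex({0, 1, 2, 3, 4, 5, 6, 9, 10}) = 7
G(31) = mex({0, 1, 3, 4, 5, 7, 10, 11}) = 2
G(32) = mex({0, 2, 3, 4, 5, 6, 7, 9, 11}) = 1
G(33) = mex({0, 1, 2, 3, 4, 5, 6, 7, 9, 12}) = 8
G(34) = mex({0, 1, 2, 3, 4, 5, 7, 8, 11, 12}) = 6
G(35) = mex({0, 1, 2, 3, 4, 5, 6, 8, 9, 10, 11}) = 7
G(36) = mex({0, 1, 2, 3, 5, 6, 7, 9, 10}) = 4
G(37) = mex({0, 2, 3, 4, 6, 7, 9, 10, 11, 12}) = 1
G(38) = mex({0, 1, 3, 4, 5, 6, 7, 9, 10, 11, 12}) = 2
G(39) = mex({0, 1, 2, 4, 5, 6, 7, 9, 10, 12, 14}) = 3
G(40) = mex({0, 2, 3, 4, 6, 7, 11, 12, 14}) = 1
G(41) = mex({0, 1, 2, 3, 5, 6, 7, 9, 10, 11, 12}) = 4
G(42) = mex({0, 1, 2, 3, 4, 5, 6, 9, 10}) = 7
G(43) = mex({0, 1, 3, 4, 5, 7, 9, 10, 12, 15}) = 2
G(44) = mex({0, 2, 3, 4, 5, 6, 7, 9, 10, 12, 15}) = 1
G(45) = mex({0, 1, 2, 3, 4, 5, 6, 7, 9, 10, 12, 14}) = 8
G(46) = mex({0, 1, 3, 4, 5, 7, 8, 11, 12, 14}) = 2
G(47) = mex({0, 1, 2, 3, 4, 5, 6, 8, 9, 10, 11, 12}) = 7
G(48) = mex({0, 1, 2, 3, 5, 6, 7, 9, 10}) = 4
G(49) = mex({0, 2, 3, 4, 6, 7, 9, 10, 11, 12, 15}) = 1
G(50) = mex({0, 1, 4, 5, 6, 7, 9, 11, 12, 14, 15}) = 2
G(51) = mex({0, 1, 2, 3, 4, 5, 6, 7, 9, 12, 14, 15}) = 8
G(52) = mex({0, 2, 3, 4, 5, 6, 7, 8, 11, 12, 15}) = 1
G(53) = mex({0, 1, 2, 3, 5, 6, 7, 8, 9, 10, 11, 12}) = 4
G(54) = mex({0, 1, 2, 3, 4, 5, 6, 9, 10}) = 7
Therefore G(54) = 7.

7


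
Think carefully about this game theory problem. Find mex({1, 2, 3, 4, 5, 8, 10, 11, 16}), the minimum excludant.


Set = {1, 2, 3, 4, 5, 8, 10, 11, 16}
0 is NOT in the set. This is the mex.
mex = 0

0


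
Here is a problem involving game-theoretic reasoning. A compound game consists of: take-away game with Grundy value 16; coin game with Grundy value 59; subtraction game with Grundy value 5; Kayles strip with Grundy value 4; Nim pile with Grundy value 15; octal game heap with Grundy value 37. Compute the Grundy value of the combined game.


By the Sprague-Grundy theorem, the Grundy value of a sum of games is the XOR of individual Grundy values.
take-away game: Grundy value = 16. Running XOR: 0 XOR 16 = 16
coin game: Grundy value = 59. Running XOR: 16 XOR 59 = 43
subtraction game: Grundy value = 5. Running XOR: 43 XOR 5 = 46
Kayles strip: Grundy value = 4. Running XOR: 46 XOR 4 = 42
Nim pile: Grundy value = 15. Running XOR: 42 XOR 15 = 37
octal game heap: Grundy value = 37. Running XOR: 37 XOR 37 = 0
The combined Grundy value is 0.

0


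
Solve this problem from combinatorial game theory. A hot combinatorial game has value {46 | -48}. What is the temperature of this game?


The game is {46 | -48}, a switch {a | b} with numbers a > b.
Cooling {a | b} by t gives {a - t | b + t}, which stops being hot when a - t = b + t, i.e. at t = (a - b)/2. So the temperature of a switch is (a - b)/2.
Temperature = (Left option - Right option) / 2
= (46 - (-48)) / 2
= 94 / 2
= 47

47


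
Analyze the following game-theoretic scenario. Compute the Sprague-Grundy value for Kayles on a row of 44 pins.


Kayles: a move removes 1 or 2 adjacent pins from a contiguous row.
Removing pins from a row of k leaves two independent rows (a, b) with a + b = k - 1 (one pin) or a + b = k - 2 (two pins); an end removal gives a = 0.
By Sprague-Grundy, G(k) = mex{ G(a) XOR G(b) } over all these splits. G(0) = 0.
G(1): splits (0,0):0^0=0 -> mex({0}) = 1
G(2): splits (0,1):0^1=1 (0,0):0^0=0 -> mex({0, 1}) = 2
G(3): splits (0,2):0^2=2 (1,1):1^1=0 (0,1):0^1=1 -> mex({0, 1, 2}) = 3
G(4): splits (0,3):0^3=3 (1,2):1^2=3 (0,2):0^2=2 (1,1):1^1=0 -> mex({0, 2, 3}) = 1
G(5): splits (0,4):0^1=1 (1,3):1^3=2 (2,2):2^2=0 (0,3):0^3=3 (1,2):1^2=3 -> mex({0, 1, 2, 3}) = 4
G(6) = mex({0, 1, 2, 4}) = 3
G(7) = mex({0, 1, 3, 4, 5}) = 2
G(8) = mex({0, 2, 3, 5, 6}) = 1
G(9) = mex({0, 1, 2, 3, 6, 7}) = 4
G(10) = mex({0, 1, 3, 4, 5, 7}) = 2
G(11) = mex({0, 1, 2, 3, 4, 5}) = 6
G(12) = mex({0, 1, 2, 3, 5, 6, 7}) = 4
G(13) = mex({0, 2, 3, 4, 6, 7}) = 1
G(14) = mex({0, 1, 4, 5, 6, 7}) = 2
G(15) = mex({0, 1, 2, 3, 4, 5, 6}) = 7
G(16) = mex({0, 2, 3, 5, 6, 7}) = 1
G(17) = mex({0, 1, 2, 3, 5, 6, 7}) = 4
G(18) = mex({0, 1, 2, 4, 5, 6}) = 3
G(19) = mex({0, 1, 3, 4, 5, 7}) = 2
G(20) = mex({0, 2, 3, 4, 5, 6, 7}) = 1
G(21) = mex({0, 1, 2, 3, 5, 6, 7}) = 4
G(22) = mex({0, 1, 2, 3, 4, 5, 7}) = 6
G(23) = mex({0, 1, 2, 3, 4, 5, 6}) = 7
G(24) = mex({0, 1, 2, 3, 5, 6, 7}) = 4
G(25) = mex({0, 2, 3, 4, 6, 7}) = 1
G(26) = mex({0, 1, 3, 4, 5, 6, 7}) = 2
G(27) = mex({0, 1, 2, 3, 4, 5, 6, 7}) = 8
G(28) = mex({0, 1, 2, 3, 4, 6, 7, 8}) = 5
G(29) = mex({0, 1, 2, 3, 5, 6, 7, 8, 9}) = 4
G(30) = mex({0, 1, 2, 3, 4, 5, 6, 9, 10}) = 7
G(31) = mex({0, 1, 3, 4, 5, 7, 10, 11}) = 2
G(32) = mex({0, 2, 3, 4, 5, 6, 7, 9, 11}) = 1
G(33) = mex({0, 1, 2, 3, 4, 5, 6, 7, 9, 12}) = 8
G(34) = mex({0, 1, 2, 3, 4, 5, 7, 8, 11, 12}) = 6
G(35) = mex({0, 1, 2, 3, 4, 5, 6, 8, 9, 10, 11}) = 7
G(36) = mex({0, 1, 2, 3, 5, 6, 7, 9, 10}) = 4
G(37) = mex({0, 2, 3, 4, 6, 7, 9, 10, 11, 12}) = 1
G(38) = mex({0, 1, 3, 4, 5, 6, 7, 9, 10, 11, 12}) = 2
G(39) = mex({0, 1, 2, 4, 5, 6, 7, 9, 10, 12, 14}) = 3
G(40) = mex({0, 2, 3, 4, 6, 7, 11, 12, 14}) = 1
G(41) = mex({0, 1, 2, 3, 5, 6, 7, 9, 10, 11, 12}) = 4
G(42) = mex({0, 1, 2, 3, 4, 5, 6, 9, 10}) = 7
G(43) = mex({0, 1, 3, 4, 5, 7, 9, 10, 12, 15}) = 2
G(44) = mex({0, 2, 3, 4, 5, 6, 7, 9, 10, 12, 15}) = 1
Therefore G(44) = 1.

1


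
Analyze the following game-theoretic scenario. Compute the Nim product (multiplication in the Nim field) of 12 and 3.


Nim multiplication is bilinear over XOR: (u XOR v) * w = (u*w) XOR (v*w).
So we split each operand into its bit components and XOR the pairwise Nim products.
12 = 4 + 8 (as XOR of powers of 2).
3 = 1 + 2 (as XOR of powers of 2).
Using the standard Nim-product table on single bits:
  2*2 = 3,   2*4 = 8,   2*8 = 12,
  4*4 = 6,   4*8 = 11,  8*8 = 13,
and  1*x = x (identity), k*l = l*k (commutative).
Pairwise Nim products:
  4 * 1 = 4
  4 * 2 = 8
  8 * 1 = 8
  8 * 2 = 12
XOR them: 4 XOR 8 XOR 8 XOR 12 = 8.
Result: 12 * 3 = 8 (in Nim).

8


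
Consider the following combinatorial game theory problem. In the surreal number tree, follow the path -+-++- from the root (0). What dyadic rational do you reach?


Sign expansion: -+-++-
Rule: track bounds (lo, hi), initially (-inf, +inf). On '+', the current value becomes lo and we move to the simplest number in (value, hi): value + 1 if hi = +inf, otherwise the midpoint (value + hi)/2. On '-', the current value becomes hi and we move to value - 1 if lo = -inf, otherwise the midpoint (lo + value)/2.
Start at 0.
Step 1: sign = -, move left. Bounds: (-inf, 0). Value = -1
Step 2: sign = +, move right. Bounds: (-1, 0). Value = -1/2
Step 3: sign = -, move left. Bounds: (-1, -1/2). Value = -3/4
Step 4: sign = +, move right. Bounds: (-3/4, -1/2). Value = -5/8
Step 5: sign = +, move right. Bounds: (-5/8, -1/2). Value = -9/16
Step 6: sign = -, move left. Bounds: (-5/8, -9/16). Value = -19/32
The surreal number with sign expansion -+-++- is -19/32.

-19/32


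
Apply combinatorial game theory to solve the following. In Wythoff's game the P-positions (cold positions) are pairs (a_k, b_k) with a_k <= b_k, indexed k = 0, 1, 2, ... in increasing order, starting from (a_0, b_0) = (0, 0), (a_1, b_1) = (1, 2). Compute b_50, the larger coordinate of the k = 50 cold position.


By Wythoff's theorem, a_k = floor(k * phi) and b_k = floor(k * phi^2) = a_k + k, where phi = (1 + sqrt(5))/2 is the golden ratio.
phi = (1 + sqrt(5))/2 = 1.618034
phi^2 = phi + 1 = 2.618034
k = 50
k * phi^2 = 50 * 2.618034 = 130.901699
b_50 = floor(k * phi^2) = 130 (check: a_50 + k = 80 + 50 = 130)

130


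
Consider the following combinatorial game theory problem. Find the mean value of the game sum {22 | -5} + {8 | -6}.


G1 = {22 | -5}, G2 = {8 | -6}
Each is a switch {a | b} with numbers a > b; its mean value is (a + b)/2, and mean value is additive over game sums: m(G1 + G2) = m(G1) + m(G2).
Mean of G1 = (22 + (-5))/2 = 17/2 = 17/2
Mean of G2 = (8 + (-6))/2 = 2/2 = 1
Mean of G1 + G2 = 17/2 + 1 = 19/2

19/2


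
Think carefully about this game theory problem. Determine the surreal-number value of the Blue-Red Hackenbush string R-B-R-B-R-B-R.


Edges (from ground): R-B-R-B-R-B-R
By Berlekamp's sign-expansion rule, a Blue-Red Hackenbush stalk has the value of the surreal number whose sign sequence is the edge sequence with B -> + and R -> -.
Sign sequence: -+-+-+-
Trace the sign expansion in the surreal number tree, starting from 0:
Edge 1: R (sign -) -> bounds (-inf, 0), value = -1
Edge 2: B (sign +) -> bounds (-1, 0), value = -1/2
Edge 3: R (sign -) -> bounds (-1, -1/2), value = -3/4
Edge 4: B (sign +) -> bounds (-3/4, -1/2), value = -5/8
Edge 5: R (sign -) -> bounds (-3/4, -5/8), value = -11/16
Edge 6: B (sign +) -> bounds (-11/16, -5/8), value = -21/32
Edge 7: R (sign -) -> bounds (-11/16, -21/32), value = -43/64
Game value = -43/64

-43/64


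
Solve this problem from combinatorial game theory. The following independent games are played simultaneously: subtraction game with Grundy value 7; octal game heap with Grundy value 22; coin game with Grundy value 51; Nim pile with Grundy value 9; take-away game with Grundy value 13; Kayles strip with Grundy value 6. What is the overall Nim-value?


By the Sprague-Grundy theorem, the Grundy value of a sum of games is the XOR of individual Grundy values.
subtraction game: Grundy value = 7. Running XOR: 0 XOR 7 = 7
octal game heap: Grundy value = 22. Running XOR: 7 XOR 22 = 17
coin game: Grundy value = 51. Running XOR: 17 XOR 51 = 34
Nim pile: Grundy value = 9. Running XOR: 34 XOR 9 = 43
take-away game: Grundy value = 13. Running XOR: 43 XOR 13 = 38
Kayles strip: Grundy value = 6. Running XOR: 38 XOR 6 = 32
The combined Grundy value is 32.

32


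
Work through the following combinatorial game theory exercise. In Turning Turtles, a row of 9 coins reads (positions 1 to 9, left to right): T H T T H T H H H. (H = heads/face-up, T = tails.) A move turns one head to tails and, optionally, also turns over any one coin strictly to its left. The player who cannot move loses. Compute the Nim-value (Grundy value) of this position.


Coins: T H T T H T H H H
Key fact: a single head at position k behaves exactly like a Nim heap of size k (turning it to T and optionally flipping a coin at j < k corresponds to moving the heap from k to j, or to 0), and heads combine as a disjunctive sum (two heads at the same place would cancel, matching j XOR j = 0). So the Nim-value is the XOR of the 1-indexed positions of the heads.
Face-up positions (1-indexed): [2, 5, 7, 8, 9]
XOR 0 with 2: 0 XOR 2 = 2
XOR 2 with 5: 2 XOR 5 = 7
XOR 7 with 7: 7 XOR 7 = 0
XOR 0 with 8: 0 XOR 8 = 8
XOR 8 with 9: 8 XOR 9 = 1
Nim-value = 1

1


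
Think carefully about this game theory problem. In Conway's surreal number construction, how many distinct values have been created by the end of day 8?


Day 0: {|} = 0 is born. Count = 1.
Day n: the number of surreal numbers born by day n is 2^(n+1) - 1.
By day 0: 2^1 - 1 = 1
By day 1: 2^2 - 1 = 3
By day 2: 2^3 - 1 = 7
By day 3: 2^4 - 1 = 15
By day 4: 2^5 - 1 = 31
By day 5: 2^6 - 1 = 63
By day 6: 2^7 - 1 = 127
By day 7: 2^8 - 1 = 255
By day 8: 2^9 - 1 = 511
By day 8: 511 surreal numbers.

511


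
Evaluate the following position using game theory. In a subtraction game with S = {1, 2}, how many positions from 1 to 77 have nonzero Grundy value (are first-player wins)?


Subtraction set S = {1, 2}, so G(n) = n mod 3.
G(n) = 0 when n is a multiple of 3.
Multiples of 3 in [1, 77]: 25
N-positions (nonzero Grundy) = 77 - 25 = 52

52


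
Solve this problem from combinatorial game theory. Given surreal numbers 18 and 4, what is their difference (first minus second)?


x = 18, y = 4
x - y = 18 - 4 = 14

14


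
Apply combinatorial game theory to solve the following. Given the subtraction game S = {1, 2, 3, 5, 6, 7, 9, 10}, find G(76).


The subtraction set is S = {1, 2, 3, 5, 6, 7, 9, 10}.
G(k) = mex{ G(k - s) : s in S, s <= k }. We compute iteratively: G(0) = 0.
G(1) = mex({0}) = 1
G(2) = mex({0, 1}) = 2
G(3) = mex({0, 1, 2}) = 3
G(4) = mex({1, 2, 3}) = 0
G(5) = mex({0, 2, 3}) = 1
G(6) = mex({0, 1, 3}) = 2
G(7) = mex({0, 1, 2}) = 3
G(8) = mex({1, 2, 3}) = 0
G(9) = mex({0, 2, 3}) = 1
G(10) = mex({0, 1, 3}) = 2
G(11) = mex({0, 1, 2}) = 3
G(12) = mex({1, 2, 3}) = 0
G(13) = mex({0, 2, 3}) = 1
Observe that G(4)..G(13) = 0, 1, 2, 3, 0, 1, 2, 3, 0, 1 repeats G(0)..G(9) = 0, 1, 2, 3, 0, 1, 2, 3, 0, 1.
For k >= max(S) = 10, G(k) is determined by the previous 10 values G(k-10)..G(k-1); a window of 10 consecutive values has recurred shifted by 4, so by induction G(k + 4) = G(k) for all k >= 0: the sequence is periodic from the start with period 4.
One period: G(0..3) = 0, 1, 2, 3.
76 mod 4 = 0, so G(76) = G(0) = 0.

0


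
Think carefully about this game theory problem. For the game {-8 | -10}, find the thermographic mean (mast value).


Game = {-8 | -10}, a switch {a | b} with numbers a > b.
Its thermograph has left wall a - t and right wall b + t, which meet at t = (a - b)/2, where both equal (a + b)/2. So the mast (mean value) is at (a + b)/2.
Mean = (-8 + (-10))/2 = -18/2 = -9

-9


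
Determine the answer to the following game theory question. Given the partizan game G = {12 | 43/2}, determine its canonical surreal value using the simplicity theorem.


Left options: {12}, max = 12
Right options: {43/2}, min = 43/2
All options are numbers and max(Left) < min(Right), so by the simplicity theorem the value is the simplest (earliest-born) number strictly between 12 and 43/2.
Integers 13 through 21 all lie strictly between 12 and 43/2.
Among integers, the simplest (lowest birthday = smallest |n|; 0 is born on day 0, +-n on day n) is 13.
No non-integer in the interval can be simpler: if x is a non-integer in the interval, then floor(x) or ceil(x) also lies in the interval (the interval contains an integer), and both are proper prefixes of x's sign expansion, i.e. born earlier. So the game value is 13.
Game value = 13

13


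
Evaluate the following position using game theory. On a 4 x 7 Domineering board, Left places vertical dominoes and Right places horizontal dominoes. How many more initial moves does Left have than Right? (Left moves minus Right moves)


Board is 4 x 7 (rows x cols).
Left (vertical) placements: (rows-1) * cols = 3 * 7 = 21
Right (horizontal) placements: rows * (cols-1) = 4 * 6 = 24
Advantage = Left - Right = 21 - 24 = -3

-3


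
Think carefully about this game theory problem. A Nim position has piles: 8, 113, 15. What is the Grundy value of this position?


We need the XOR (exclusive or) of all pile sizes.
After XOR-ing pile 1 (size 8): 0 XOR 8 = 8
After XOR-ing pile 2 (size 113): 8 XOR 113 = 121
After XOR-ing pile 3 (size 15): 121 XOR 15 = 118
The Nim-value of this position is 118.

118


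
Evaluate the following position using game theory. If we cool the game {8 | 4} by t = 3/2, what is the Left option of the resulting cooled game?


Original game: {8 | 4} (a switch {a | b} with a > b).
Cooling by t (for t below the temperature (a - b)/2 = 2) taxes each move by t: {a | b} cooled by t is {a - t | b + t}.
Cooling amount: t = 3/2
Cooled Left option: 8 - 3/2 = 13/2
Cooled Right option: 4 + 3/2 = 11/2
Cooled game: {13/2 | 11/2}
Left option = 13/2

13/2


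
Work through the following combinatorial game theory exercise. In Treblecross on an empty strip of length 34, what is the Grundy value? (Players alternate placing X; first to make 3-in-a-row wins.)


Treblecross: place X on empty cells; 3-in-a-row wins.
Playing within two cells of an existing X lets the opponent win at once, so sensible play treats the cells i-2..i+2 around each X as dead. The player left with no safe cell loses, so this is a normal-play take-away game on strips of safe cells.
Placing X at cell i (0-indexed) of a strip of k safe cells leaves independent strips of sizes max(0, i-2) and max(0, k-i-3). Hence G(k) = mex{ G(max(0,i-2)) XOR G(max(0,k-i-3)) : 0 <= i < k }, with G(0) = 0.
G(1): splits (0,0):0^0=0 -> mex({0}) = 1
G(2): splits (0,0):0^0=0 -> mex({0}) = 1
G(3): splits (0,0):0^0=0 -> mex({0}) = 1
G(4): splits (0,1):0^1=1 (0,0):0^0=0 -> mex({0, 1}) = 2
G(5): splits (0,2):0^1=1 (0,1):0^1=1 (0,0):0^0=0 -> mex({0, 1}) = 2
G(6) = mex({1}) = 0
G(7) = mex({0, 1, 2}) = 3
G(8) = mex({0, 1, 2}) = 3
G(9) = mex({0, 2}) = 1
G(10) = mex({0, 2, 3}) = 1
G(11) = mex({0, 3}) = 1
G(12) = mex({1, 3}) = 0
G(13) = mex({0, 1, 2, 3}) = 4
G(14) = mex({0, 1, 2}) = 3
G(15) = mex({0, 1, 2}) = 3
G(16) = mex({0, 1, 2, 4}) = 3
G(17) = mex({0, 1, 3, 4}) = 2
G(18) = mex({0, 1, 3, 4}) = 2
G(19) = mex({0, 1, 3, 5}) = 2
G(20) = mex({0, 1, 2, 3, 5}) = 4
G(21) = mex({0, 1, 2, 3, 5}) = 4
G(22) = mex({1, 2, 6}) = 0
G(23) = mex({0, 1, 2, 3, 4, 6}) = 5
G(24) = mex({0, 1, 2, 3, 4}) = 5
G(25) = mex({0, 1, 3, 4, 7}) = 2
G(26) = mex({0, 1, 3, 4, 5, 7}) = 2
G(27) = mex({0, 1, 3, 5}) = 2
G(28) = mex({0, 1, 2, 5}) = 3
G(29) = mex({0, 1, 2, 4, 5, 6}) = 3
G(30) = mex({1, 2, 4, 6}) = 0
G(31) = mex({0, 1, 2, 3, 4, 6}) = 5
G(32) = mex({1, 2, 3, 4, 7}) = 0
G(33) = mex({0, 3, 7}) = 1
G(34) = mex({0, 2, 3, 5, 7}) = 1
Therefore G(34) = 1.

1


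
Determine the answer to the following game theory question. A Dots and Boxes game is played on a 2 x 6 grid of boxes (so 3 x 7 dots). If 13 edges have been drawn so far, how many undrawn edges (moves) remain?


Grid: 2 x 6 boxes, i.e. 3 rows and 7 columns of dots.
Horizontal edges: (rows + 1) * cols = 3 * 6 = 18
Vertical edges: rows * (cols + 1) = 2 * 7 = 14
Total edges: 18 + 14 = 32
Edges drawn: 13
Remaining: 32 - 13 = 19

19


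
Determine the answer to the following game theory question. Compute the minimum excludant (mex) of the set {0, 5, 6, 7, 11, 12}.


Set = {0, 5, 6, 7, 11, 12}
0 is in the set.
1 is NOT in the set. This is the mex.
mex = 1

1


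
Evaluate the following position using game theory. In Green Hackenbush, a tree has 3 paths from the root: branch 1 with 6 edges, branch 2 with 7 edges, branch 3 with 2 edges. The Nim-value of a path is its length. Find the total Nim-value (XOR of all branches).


The tree has 3 branches from the ground vertex.
In Green Hackenbush, the Nim-value of a simple path of length k is k.
Branch 1: length 6, Nim-value = 6
Branch 2: length 7, Nim-value = 7
Branch 3: length 2, Nim-value = 2
Total Nim-value = XOR of all branch values:
0 XOR 6 = 6
6 XOR 7 = 1
1 XOR 2 = 3
Nim-value of the tree = 3

3


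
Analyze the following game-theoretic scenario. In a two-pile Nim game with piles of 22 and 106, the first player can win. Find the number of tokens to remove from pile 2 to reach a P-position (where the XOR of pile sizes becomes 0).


Piles: 22 and 106
Current XOR: 22 XOR 106 = 124 (non-zero, so this is an N-position).
To make the XOR zero, we need to find a move that balances the piles.
For pile 2 (size 106): target = 106 XOR 124 = 22
We reduce pile 2 from 106 to 22.
Tokens removed: 106 - 22 = 84
Verification: 22 XOR 22 = 0

84


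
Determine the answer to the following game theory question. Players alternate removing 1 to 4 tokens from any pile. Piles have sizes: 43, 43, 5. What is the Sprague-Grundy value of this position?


Subtraction set: {1, 2, 3, 4}
For this subtraction set, G(n) = n mod 5 (period = max + 1 = 5).
Pile 1 (size 43): G(43) = 43 mod 5 = 3
Pile 2 (size 43): G(43) = 43 mod 5 = 3
Pile 3 (size 5): G(5) = 5 mod 5 = 0
Total Grundy value = XOR of all: 3 XOR 3 XOR 0 = 0

0


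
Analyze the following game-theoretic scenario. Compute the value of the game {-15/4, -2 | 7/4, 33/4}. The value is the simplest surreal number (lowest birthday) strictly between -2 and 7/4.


Left options: {-15/4, -2}, max = -2
Right options: {7/4, 33/4}, min = 7/4
All options are numbers and max(Left) < min(Right), so by the simplicity theorem the value is the simplest (earliest-born) number strictly between -2 and 7/4.
Integers -1 through 1 all lie strictly between -2 and 7/4.
Among integers, the simplest (lowest birthday = smallest |n|; 0 is born on day 0, +-n on day n) is 0.
No non-integer in the interval can be simpler: if x is a non-integer in the interval, then floor(x) or ceil(x) also lies in the interval (the interval contains an integer), and both are proper prefixes of x's sign expansion, i.e. born earlier. So the game value is 0.
Game value = 0

0


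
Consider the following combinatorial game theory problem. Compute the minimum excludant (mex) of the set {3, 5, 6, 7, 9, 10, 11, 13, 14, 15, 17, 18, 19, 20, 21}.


Set = {3, 5, 6, 7, 9, 10, 11, 13, 14, 15, 17, 18, 19, 20, 21}
0 is NOT in the set. This is the mex.
mex = 0

0


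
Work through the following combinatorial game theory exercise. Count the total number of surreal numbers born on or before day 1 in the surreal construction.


Day 0: {|} = 0 is born. Count = 1.
Day n: the number of surreal numbers born by day n is 2^(n+1) - 1.
By day 0: 2^1 - 1 = 1
By day 1: 2^2 - 1 = 3
By day 1: 3 surreal numbers.

3


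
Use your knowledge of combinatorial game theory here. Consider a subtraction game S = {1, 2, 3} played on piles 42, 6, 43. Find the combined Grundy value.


Subtraction set: {1, 2, 3}
For this subtraction set, G(n) = n mod 4 (period = max + 1 = 4).
Pile 1 (size 42): G(42) = 42 mod 4 = 2
Pile 2 (size 6): G(6) = 6 mod 4 = 2
Pile 3 (size 43): G(43) = 43 mod 4 = 3
Total Grundy value = XOR of all: 2 XOR 2 XOR 3 = 3

3


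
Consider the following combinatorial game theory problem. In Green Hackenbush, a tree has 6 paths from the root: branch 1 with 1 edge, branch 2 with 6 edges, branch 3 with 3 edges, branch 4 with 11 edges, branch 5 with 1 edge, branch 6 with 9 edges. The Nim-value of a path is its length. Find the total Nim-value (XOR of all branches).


The tree has 6 branches from the ground vertex.
In Green Hackenbush, the Nim-value of a simple path of length k is k.
Branch 1: length 1, Nim-value = 1
Branch 2: length 6, Nim-value = 6
Branch 3: length 3, Nim-value = 3
Branch 4: length 11, Nim-value = 11
Branch 5: length 1, Nim-value = 1
Branch 6: length 9, Nim-value = 9
Total Nim-value = XOR of all branch values:
0 XOR 1 = 1
1 XOR 6 = 7
7 XOR 3 = 4
4 XOR 11 = 15
15 XOR 1 = 14
14 XOR 9 = 7
Nim-value of the tree = 7

7


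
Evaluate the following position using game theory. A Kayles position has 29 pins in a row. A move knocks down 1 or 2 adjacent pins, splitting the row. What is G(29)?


Kayles: a move removes 1 or 2 adjacent pins from a contiguous row.
Removing pins from a row of k leaves two independent rows (a, b) with a + b = k - 1 (one pin) or a + b = k - 2 (two pins); an end removal gives a = 0.
By Sprague-Grundy, G(k) = mex{ G(a) XOR G(b) } over all these splits. G(0) = 0.
G(1): splits (0,0):0^0=0 -> mex({0}) = 1
G(2): splits (0,1):0^1=1 (0,0):0^0=0 -> mex({0, 1}) = 2
G(3): splits (0,2):0^2=2 (1,1):1^1=0 (0,1):0^1=1 -> mex({0, 1, 2}) = 3
G(4): splits (0,3):0^3=3 (1,2):1^2=3 (0,2):0^2=2 (1,1):1^1=0 -> mex({0, 2, 3}) = 1
G(5): splits (0,4):0^1=1 (1,3):1^3=2 (2,2):2^2=0 (0,3):0^3=3 (1,2):1^2=3 -> mex({0, 1, 2, 3}) = 4
G(6) = mex({0, 1, 2, 4}) = 3
G(7) = mex({0, 1, 3, 4, 5}) = 2
G(8) = mex({0, 2, 3, 5, 6}) = 1
G(9) = mex({0, 1, 2, 3, 6, 7}) = 4
G(10) = mex({0, 1, 3, 4, 5, 7}) = 2
G(11) = mex({0, 1, 2, 3, 4, 5}) = 6
G(12) = mex({0, 1, 2, 3, 5, 6, 7}) = 4
G(13) = mex({0, 2, 3, 4, 6, 7}) = 1
G(14) = mex({0, 1, 4, 5, 6, 7}) = 2
G(15) = mex({0, 1, 2, 3, 4, 5, 6}) = 7
G(16) = mex({0, 2, 3, 5, 6, 7}) = 1
G(17) = mex({0, 1, 2, 3, 5, 6, 7}) = 4
G(18) = mex({0, 1, 2, 4, 5, 6}) = 3
G(19) = mex({0, 1, 3, 4, 5, 7}) = 2
G(20) = mex({0, 2, 3, 4, 5, 6, 7}) = 1
G(21) = mex({0, 1, 2, 3, 5, 6, 7}) = 4
G(22) = mex({0, 1, 2, 3, 4, 5, 7}) = 6
G(23) = mex({0, 1, 2, 3, 4, 5, 6}) = 7
G(24) = mex({0, 1, 2, 3, 5, 6, 7}) = 4
G(25) = mex({0, 2, 3, 4, 6, 7}) = 1
G(26) = mex({0, 1, 3, 4, 5, 6, 7}) = 2
G(27) = mex({0, 1, 2, 3, 4, 5, 6, 7}) = 8
G(28) = mex({0, 1, 2, 3, 4, 6, 7, 8}) = 5
G(29) = mex({0, 1, 2, 3, 5, 6, 7, 8, 9}) = 4
Therefore G(29) = 4.

4


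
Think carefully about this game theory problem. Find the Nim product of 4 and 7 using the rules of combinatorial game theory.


Nim multiplication is bilinear over XOR: (u XOR v) * w = (u*w) XOR (v*w).
So we split each operand into its bit components and XOR the pairwise Nim products.
4 = 4 (as XOR of powers of 2).
7 = 1 + 2 + 4 (as XOR of powers of 2).
Using the standard Nim-product table on single bits:
  2*2 = 3,   2*4 = 8,   2*8 = 12,
  4*4 = 6,   4*8 = 11,  8*8 = 13,
and  1*x = x (identity), k*l = l*k (commutative).
Pairwise Nim products:
  4 * 1 = 4
  4 * 2 = 8
  4 * 4 = 6
XOR them: 4 XOR 8 XOR 6 = 10.
Result: 4 * 7 = 10 (in Nim).

10


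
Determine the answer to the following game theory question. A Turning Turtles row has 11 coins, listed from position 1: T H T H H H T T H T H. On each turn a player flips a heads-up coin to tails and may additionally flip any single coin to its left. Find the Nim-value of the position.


Coins: T H T H H H T T H T H
Key fact: a single head at position k behaves exactly like a Nim heap of size k (turning it to T and optionally flipping a coin at j < k corresponds to moving the heap from k to j, or to 0), and heads combine as a disjunctive sum (two heads at the same place would cancel, matching j XOR j = 0). So the Nim-value is the XOR of the 1-indexed positions of the heads.
Face-up positions (1-indexed): [2, 4, 5, 6, 9, 11]
XOR 0 with 2: 0 XOR 2 = 2
XOR 2 with 4: 2 XOR 4 = 6
XOR 6 with 5: 6 XOR 5 = 3
XOR 3 with 6: 3 XOR 6 = 5
XOR 5 with 9: 5 XOR 9 = 12
XOR 12 with 11: 12 XOR 11 = 7
Nim-value = 7

7


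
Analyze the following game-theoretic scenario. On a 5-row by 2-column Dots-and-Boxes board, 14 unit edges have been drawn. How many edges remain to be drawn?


Grid: 5 x 2 boxes, i.e. 6 rows and 3 columns of dots.
Horizontal edges: (rows + 1) * cols = 6 * 2 = 12
Vertical edges: rows * (cols + 1) = 5 * 3 = 15
Total edges: 12 + 15 = 27
Edges drawn: 14
Remaining: 27 - 14 = 13

13


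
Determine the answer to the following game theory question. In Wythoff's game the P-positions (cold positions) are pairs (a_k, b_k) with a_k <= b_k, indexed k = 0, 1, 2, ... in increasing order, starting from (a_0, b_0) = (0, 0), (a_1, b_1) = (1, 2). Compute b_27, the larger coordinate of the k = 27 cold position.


By Wythoff's theorem, a_k = floor(k * phi) and b_k = floor(k * phi^2) = a_k + k, where phi = (1 + sqrt(5))/2 is the golden ratio.
phi = (1 + sqrt(5))/2 = 1.618034
phi^2 = phi + 1 = 2.618034
k = 27
k * phi^2 = 27 * 2.618034 = 70.686918
b_27 = floor(k * phi^2) = 70 (check: a_27 + k = 43 + 27 = 70)

70


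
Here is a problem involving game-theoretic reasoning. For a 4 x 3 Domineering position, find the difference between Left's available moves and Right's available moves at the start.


Board is 4 x 3 (rows x cols).
Left (vertical) placements: (rows-1) * cols = 3 * 3 = 9
Right (horizontal) placements: rows * (cols-1) = 4 * 2 = 8
Advantage = Left - Right = 9 - 8 = 1

1


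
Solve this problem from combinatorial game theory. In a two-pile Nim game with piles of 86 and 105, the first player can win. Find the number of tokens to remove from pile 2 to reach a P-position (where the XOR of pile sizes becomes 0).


Piles: 86 and 105
Current XOR: 86 XOR 105 = 63 (non-zero, so this is an N-position).
To make the XOR zero, we need to find a move that balances the piles.
For pile 2 (size 105): target = 105 XOR 63 = 86
We reduce pile 2 from 105 to 86.
Tokens removed: 105 - 86 = 19
Verification: 86 XOR 86 = 0

19


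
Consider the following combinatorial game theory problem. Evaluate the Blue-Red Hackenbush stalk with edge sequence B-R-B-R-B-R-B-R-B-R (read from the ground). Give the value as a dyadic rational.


Edges (from ground): B-R-B-R-B-R-B-R-B-R
By Berlekamp's sign-expansion rule, a Blue-Red Hackenbush stalk has the value of the surreal number whose sign sequence is the edge sequence with B -> + and R -> -.
Sign sequence: +-+-+-+-+-
Trace the sign expansion in the surreal number tree, starting from 0:
Edge 1: B (sign +) -> bounds (0, +inf), value = 1
Edge 2: R (sign -) -> bounds (0, 1), value = 1/2
Edge 3: B (sign +) -> bounds (1/2, 1), value = 3/4
Edge 4: R (sign -) -> bounds (1/2, 3/4), value = 5/8
Edge 5: B (sign +) -> bounds (5/8, 3/4), value = 11/16
Edge 6: R (sign -) -> bounds (5/8, 11/16), value = 21/32
Edge 7: B (sign +) -> bounds (21/32, 11/16), value = 43/64
Edge 8: R (sign -) -> bounds (21/32, 43/64), value = 85/128
Edge 9: B (sign +) -> bounds (85/128, 43/64), value = 171/256
Edge 10: R (sign -) -> bounds (85/128, 171/256), value = 341/512
Game value = 341/512

341/512


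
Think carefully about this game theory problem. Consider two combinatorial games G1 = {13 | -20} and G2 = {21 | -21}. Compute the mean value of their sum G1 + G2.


G1 = {13 | -20}, G2 = {21 | -21}
Each is a switch {a | b} with numbers a > b; its mean value is (a + b)/2, and mean value is additive over game sums: m(G1 + G2) = m(G1) + m(G2).
Mean of G1 = (13 + (-20))/2 = -7/2 = -7/2
Mean of G2 = (21 + (-21))/2 = 0/2 = 0
Mean of G1 + G2 = -7/2 + 0 = -7/2

-7/2


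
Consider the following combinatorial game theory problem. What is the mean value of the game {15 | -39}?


Game = {15 | -39}, a switch {a | b} with numbers a > b.
Its thermograph has left wall a - t and right wall b + t, which meet at t = (a - b)/2, where both equal (a + b)/2. So the mast (mean value) is at (a + b)/2.
Mean = (15 + (-39))/2 = -24/2 = -12

-12


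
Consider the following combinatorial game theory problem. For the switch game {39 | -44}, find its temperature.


The game is {39 | -44}, a switch {a | b} with numbers a > b.
Cooling {a | b} by t gives {a - t | b + t}, which stops being hot when a - t = b + t, i.e. at t = (a - b)/2. So the temperature of a switch is (a - b)/2.
Temperature = (Left option - Right option) / 2
= (39 - (-44)) / 2
= 83 / 2
= 83/2

83/2


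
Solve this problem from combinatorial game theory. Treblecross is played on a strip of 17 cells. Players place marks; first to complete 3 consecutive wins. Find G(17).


Treblecross: place X on empty cells; 3-in-a-row wins.
Playing within two cells of an existing X lets the opponent win at once, so sensible play treats the cells i-2..i+2 around each X as dead. The player left with no safe cell loses, so this is a normal-play take-away game on strips of safe cells.
Placing X at cell i (0-indexed) of a strip of k safe cells leaves independent strips of sizes max(0, i-2) and max(0, k-i-3). Hence G(k) = mex{ G(max(0,i-2)) XOR G(max(0,k-i-3)) : 0 <= i < k }, with G(0) = 0.
G(1): splits (0,0):0^0=0 -> mex({0}) = 1
G(2): splits (0,0):0^0=0 -> mex({0}) = 1
G(3): splits (0,0):0^0=0 -> mex({0}) = 1
G(4): splits (0,1):0^1=1 (0,0):0^0=0 -> mex({0, 1}) = 2
G(5): splits (0,2):0^1=1 (0,1):0^1=1 (0,0):0^0=0 -> mex({0, 1}) = 2
G(6) = mex({1}) = 0
G(7) = mex({0, 1, 2}) = 3
G(8) = mex({0, 1, 2}) = 3
G(9) = mex({0, 2}) = 1
G(10) = mex({0, 2, 3}) = 1
G(11) = mex({0, 3}) = 1
G(12) = mex({1, 3}) = 0
G(13) = mex({0, 1, 2, 3}) = 4
G(14) = mex({0, 1, 2}) = 3
G(15) = mex({0, 1, 2}) = 3
G(16) = mex({0, 1, 2, 4}) = 3
G(17) = mex({0, 1, 3, 4}) = 2
Therefore G(17) = 2.

2


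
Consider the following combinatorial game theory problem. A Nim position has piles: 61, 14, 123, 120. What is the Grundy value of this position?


We need the XOR (exclusive or) of all pile sizes.
After XOR-ing pile 1 (size 61): 0 XOR 61 = 61
After XOR-ing pile 2 (size 14): 61 XOR 14 = 51
After XOR-ing pile 3 (size 123): 51 XOR 123 = 72
After XOR-ing pile 4 (size 120): 72 XOR 120 = 48
The Nim-value of this position is 48.

48


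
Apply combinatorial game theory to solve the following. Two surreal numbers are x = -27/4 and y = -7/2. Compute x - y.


x = -27/4, y = -7/2
Converting to common denominator: 4
x = -27/4, y = -14/4
x - y = -27/4 - -7/2 = -13/4

-13/4


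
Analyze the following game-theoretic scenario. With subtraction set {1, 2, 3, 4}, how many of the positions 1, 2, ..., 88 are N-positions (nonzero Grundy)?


Subtraction set S = {1, 2, 3, 4}, so G(n) = n mod 5.
G(n) = 0 when n is a multiple of 5.
Multiples of 5 in [1, 88]: 17
N-positions (nonzero Grundy) = 88 - 17 = 71

71


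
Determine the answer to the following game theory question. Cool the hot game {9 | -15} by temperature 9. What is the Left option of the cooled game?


Original game: {9 | -15} (a switch {a | b} with a > b).
Cooling by t (for t below the temperature (a - b)/2 = 12) taxes each move by t: {a | b} cooled by t is {a - t | b + t}.
Cooling amount: t = 9
Cooled Left option: 9 - 9 = 0
Cooled Right option: -15 + 9 = -6
Cooled game: {0 | -6}
Left option = 0

0


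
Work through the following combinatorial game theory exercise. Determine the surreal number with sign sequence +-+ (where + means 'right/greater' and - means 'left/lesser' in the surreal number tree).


Sign expansion: +-+
Rule: track bounds (lo, hi), initially (-inf, +inf). On '+', the current value becomes lo and we move to the simplest number in (value, hi): value + 1 if hi = +inf, otherwise the midpoint (value + hi)/2. On '-', the current value becomes hi and we move to value - 1 if lo = -inf, otherwise the midpoint (lo + value)/2.
Start at 0.
Step 1: sign = +, move right. Bounds: (0, +inf). Value = 1
Step 2: sign = -, move left. Bounds: (0, 1). Value = 1/2
Step 3: sign = +, move right. Bounds: (1/2, 1). Value = 3/4
The surreal number with sign expansion +-+ is 3/4.

3/4


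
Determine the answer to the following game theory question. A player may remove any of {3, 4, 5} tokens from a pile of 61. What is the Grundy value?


The subtraction set is S = {3, 4, 5}.
G(k) = mex{ G(k - s) : s in S, s <= k }. We compute iteratively: G(0) = 0.
G(1) = mex({}) = 0
G(2) = mex({}) = 0
G(3) = mex({0}) = 1
G(4) = mex({0}) = 1
G(5) = mex({0}) = 1
G(6) = mex({0, 1}) = 2
G(7) = mex({0, 1}) = 2
G(8) = mex({1}) = 0
G(9) = mex({1, 2}) = 0
G(10) = mex({1, 2}) = 0
G(11) = mex({0, 2}) = 1
G(12) = mex({0, 2}) = 1
Observe that G(8)..G(12) = 0, 0, 0, 1, 1 repeats G(0)..G(4) = 0, 0, 0, 1, 1.
For k >= max(S) = 5, G(k) is determined by the previous 5 values G(k-5)..G(k-1); a window of 5 consecutive values has recurred shifted by 8, so by induction G(k + 8) = G(k) for all k >= 0: the sequence is periodic from the start with period 8.
One period: G(0..7) = 0, 0, 0, 1, 1, 1, 2, 2.
61 mod 8 = 5, so G(61) = G(5) = 1.

1


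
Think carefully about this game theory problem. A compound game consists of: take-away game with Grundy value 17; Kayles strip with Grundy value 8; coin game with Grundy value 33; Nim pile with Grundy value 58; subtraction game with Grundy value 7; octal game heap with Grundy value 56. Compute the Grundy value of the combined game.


By the Sprague-Grundy theorem, the Grundy value of a sum of games is the XOR of individual Grundy values.
take-away game: Grundy value = 17. Running XOR: 0 XOR 17 = 17
Kayles strip: Grundy value = 8. Running XOR: 17 XOR 8 = 25
coin game: Grundy value = 33. Running XOR: 25 XOR 33 = 56
Nim pile: Grundy value = 58. Running XOR: 56 XOR 58 = 2
subtraction game: Grundy value = 7. Running XOR: 2 XOR 7 = 5
octal game heap: Grundy value = 56. Running XOR: 5 XOR 56 = 61
The combined Grundy value is 61.

61


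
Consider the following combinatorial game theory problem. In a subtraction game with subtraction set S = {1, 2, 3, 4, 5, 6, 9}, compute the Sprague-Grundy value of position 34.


The subtraction set is S = {1, 2, 3, 4, 5, 6, 9}.
G(k) = mex{ G(k - s) : s in S, s <= k }. We compute iteratively: G(0) = 0.
G(1) = mex({0}) = 1
G(2) = mex({0, 1}) = 2
G(3) = mex({0, 1, 2}) = 3
G(4) = mex({0, 1, 2, 3}) = 4
G(5) = mex({0, 1, 2, 3, 4}) = 5
G(6) = mex({0, 1, 2, 3, 4, 5}) = 6
G(7) = mex({1, 2, 3, 4, 5, 6}) = 0
G(8) = mex({0, 2, 3, 4, 5, 6}) = 1
G(9) = mex({0, 1, 3, 4, 5, 6}) = 2
G(10) = mex({0, 1, 2, 4, 5, 6}) = 3
G(11) = mex({0, 1, 2, 3, 5, 6}) = 4
G(12) = mex({0, 1, 2, 3, 4, 6}) = 5
G(13) = mex({0, 1, 2, 3, 4, 5}) = 6
G(14) = mex({1, 2, 3, 4, 5, 6}) = 0
G(15) = mex({0, 2, 3, 4, 5, 6}) = 1
Observe that G(7)..G(15) = 0, 1, 2, 3, 4, 5, 6, 0, 1 repeats G(0)..G(8) = 0, 1, 2, 3, 4, 5, 6, 0, 1.
For k >= max(S) = 9, G(k) is determined by the previous 9 values G(k-9)..G(k-1); a window of 9 consecutive values has recurred shifted by 7, so by induction G(k + 7) = G(k) for all k >= 0: the sequence is periodic from the start with period 7.
One period: G(0..6) = 0, 1, 2, 3, 4, 5, 6.
34 mod 7 = 6, so G(34) = G(6) = 6.

6


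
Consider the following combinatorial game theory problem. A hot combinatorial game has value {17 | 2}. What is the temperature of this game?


The game is {17 | 2}, a switch {a | b} with numbers a > b.
Cooling {a | b} by t gives {a - t | b + t}, which stops being hot when a - t = b + t, i.e. at t = (a - b)/2. So the temperature of a switch is (a - b)/2.
Temperature = (Left option - Right option) / 2
= (17 - (2)) / 2
= 15 / 2
= 15/2

15/2


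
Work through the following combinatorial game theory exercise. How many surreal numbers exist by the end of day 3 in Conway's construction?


Day 0: {|} = 0 is born. Count = 1.
Day n: the number of surreal numbers born by day n is 2^(n+1) - 1.
By day 0: 2^1 - 1 = 1
By day 1: 2^2 - 1 = 3
By day 2: 2^3 - 1 = 7
By day 3: 2^4 - 1 = 15
By day 3: 15 surreal numbers.

15


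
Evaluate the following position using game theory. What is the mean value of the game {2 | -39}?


Game = {2 | -39}, a switch {a | b} with numbers a > b.
Its thermograph has left wall a - t and right wall b + t, which meet at t = (a - b)/2, where both equal (a + b)/2. So the mast (mean value) is at (a + b)/2.
Mean = (2 + (-39))/2 = -37/2 = -37/2

-37/2
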